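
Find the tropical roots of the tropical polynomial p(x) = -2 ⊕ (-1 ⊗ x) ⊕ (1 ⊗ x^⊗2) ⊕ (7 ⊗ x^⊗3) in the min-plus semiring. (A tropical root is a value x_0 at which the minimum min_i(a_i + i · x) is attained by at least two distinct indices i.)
Roots: {-6, -2, -1}

Each tropical root is a break point of the lower envelope of the lines y = a_i + i · x (there are 4 lines, with slopes 0, 1, ..., 3). Only the lines that attain the minimum somewhere contribute to roots; other lines are dominated. Here the surviving (envelope) indices are i = 3, i = 2, i = 1, i = 0.
Intersections between consecutive envelope lines give the roots: for adjacent envelope indices i < j the intersection is x = (a_i − a_j) / (j − i). Reading off the sorted break points: {-6, -2, -1}.
Verification: at each break x_0, at least two indices attain the minimum of min_i(a_i + i · x_0).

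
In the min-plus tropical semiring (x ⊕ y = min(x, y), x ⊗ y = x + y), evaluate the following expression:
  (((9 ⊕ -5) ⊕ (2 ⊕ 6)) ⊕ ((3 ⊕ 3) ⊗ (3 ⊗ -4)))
(((9 ⊕ -5) ⊕ (2 ⊕ 6)) ⊕ ((3 ⊕ 3) ⊗ (3 ⊗ -4))) = -5

Expand innermost to outermost. Recall ⊕ takes the minimum of its arguments and ⊗ takes their sum. Working out the expression (((9 ⊕ -5) ⊕ (2 ⊕ 6)) ⊕ ((3 ⊕ 3) ⊗ (3 ⊗ -4))) gives -5.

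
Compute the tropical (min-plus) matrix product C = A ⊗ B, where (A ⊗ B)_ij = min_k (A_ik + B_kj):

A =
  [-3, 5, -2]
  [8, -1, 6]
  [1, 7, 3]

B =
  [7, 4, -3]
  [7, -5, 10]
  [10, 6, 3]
A ⊗ B =
  [4, 0, -6]
  [6, -6, 5]
  [8, 2, -2]

Apply the min-plus product entry-by-entry:
  C[0][0] = min over k of (A[0][0] + B[0][0] = -3 + 7 = 4, A[0][1] + B[1][0] = 5 + 7 = 12, A[0][2] + B[2][0] = -2 + 10 = 8) = 4 (attained at k = 0)
  C[0][1] = min over k of (A[0][0] + B[0][1] = -3 + 4 = 1, A[0][1] + B[1][1] = 5 + -5 = 0, A[0][2] + B[2][1] = -2 + 6 = 4) = 0 (attained at k = 1)
  C[0][2] = min over k of (A[0][0] + B[0][2] = -3 + -3 = -6, A[0][1] + B[1][2] = 5 + 10 = 15, A[0][2] + B[2][2] = -2 + 3 = 1) = -6 (attained at k = 0)
  C[1][0] = min over k of (A[1][0] + B[0][0] = 8 + 7 = 15, A[1][1] + B[1][0] = -1 + 7 = 6, A[1][2] + B[2][0] = 6 + 10 = 16) = 6 (attained at k = 1)
  C[1][1] = min over k of (A[1][0] + B[0][1] = 8 + 4 = 12, A[1][1] + B[1][1] = -1 + -5 = -6, A[1][2] + B[2][1] = 6 + 6 = 12) = -6 (attained at k = 1)
  C[1][2] = min over k of (A[1][0] + B[0][2] = 8 + -3 = 5, A[1][1] + B[1][2] = -1 + 10 = 9, A[1][2] + B[2][2] = 6 + 3 = 9) = 5 (attained at k = 0)
  C[2][0] = min over k of (A[2][0] + B[0][0] = 1 + 7 = 8, A[2][1] + B[1][0] = 7 + 7 = 14, A[2][2] + B[2][0] = 3 + 10 = 13) = 8 (attained at k = 0)
  C[2][1] = min over k of (A[2][0] + B[0][1] = 1 + 4 = 5, A[2][1] + B[1][1] = 7 + -5 = 2, A[2][2] + B[2][1] = 3 + 6 = 9) = 2 (attained at k = 1)
  C[2][2] = min over k of (A[2][0] + B[0][2] = 1 + -3 = -2, A[2][1] + B[1][2] = 7 + 10 = 17, A[2][2] + B[2][2] = 3 + 3 = 6) = -2 (attained at k = 0)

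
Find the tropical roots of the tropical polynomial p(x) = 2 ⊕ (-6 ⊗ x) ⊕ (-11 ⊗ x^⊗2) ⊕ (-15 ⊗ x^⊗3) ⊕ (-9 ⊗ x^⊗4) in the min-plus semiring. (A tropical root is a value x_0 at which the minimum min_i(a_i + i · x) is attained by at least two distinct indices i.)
Roots: {-6, 4, 5, 8}

Each tropical root is a break point of the lower envelope of the lines y = a_i + i · x (there are 5 lines, with slopes 0, 1, ..., 4). Only the lines that attain the minimum somewhere contribute to roots; other lines are dominated. Here the surviving (envelope) indices are i = 4, i = 3, i = 2, i = 1, i = 0.
Intersections between consecutive envelope lines give the roots: for adjacent envelope indices i < j the intersection is x = (a_i − a_j) / (j − i). Reading off the sorted break points: {-6, 4, 5, 8}.
Verification: at each break x_0, at least two indices attain the minimum of min_i(a_i + i · x_0).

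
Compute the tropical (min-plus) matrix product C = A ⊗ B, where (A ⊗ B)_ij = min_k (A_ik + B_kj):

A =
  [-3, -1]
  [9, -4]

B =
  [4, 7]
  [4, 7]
A ⊗ B =
  [1, 4]
  [0, 3]

Apply the min-plus product entry-by-entry:
  C[0][0] = min over k of (A[0][0] + B[0][0] = -3 + 4 = 1, A[0][1] + B[1][0] = -1 + 4 = 3) = 1 (attained at k = 0)
  C[0][1] = min over k of (A[0][0] + B[0][1] = -3 + 7 = 4, A[0][1] + B[1][1] = -1 + 7 = 6) = 4 (attained at k = 0)
  C[1][0] = min over k of (A[1][0] + B[0][0] = 9 + 4 = 13, A[1][1] + B[1][0] = -4 + 4 = 0) = 0 (attained at k = 1)
  C[1][1] = min over k of (A[1][0] + B[0][1] = 9 + 7 = 16, A[1][1] + B[1][1] = -4 + 7 = 3) = 3 (attained at k = 1)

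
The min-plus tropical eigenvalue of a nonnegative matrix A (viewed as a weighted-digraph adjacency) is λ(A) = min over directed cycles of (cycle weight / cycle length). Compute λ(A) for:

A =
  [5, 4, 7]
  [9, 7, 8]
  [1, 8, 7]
λ(A) = 4

Enumerate directed cycles and compute their means (weight / length). Sample:
  cycle 0 → 0: weight = 5, length = 1, mean = 5/1 ≈ 5.000
  cycle 1 → 1: weight = 7, length = 1, mean = 7/1 ≈ 7.000
  cycle 2 → 2: weight = 7, length = 1, mean = 7/1 ≈ 7.000
  cycle 0 → 1 → 0: weight = 13, length = 2, mean = 13/2 ≈ 6.500
  cycle 0 → 2 → 0: weight = 8, length = 2, mean = 8/2 ≈ 4.000
  cycle 1 → 0 → 1: weight = 13, length = 2, mean = 13/2 ≈ 6.500
Minimum mean = 4.000, attained e.g. along the cycle 0 → 2 → 0 with weight 8 and length 2. So λ(A) = 8/2 = 4.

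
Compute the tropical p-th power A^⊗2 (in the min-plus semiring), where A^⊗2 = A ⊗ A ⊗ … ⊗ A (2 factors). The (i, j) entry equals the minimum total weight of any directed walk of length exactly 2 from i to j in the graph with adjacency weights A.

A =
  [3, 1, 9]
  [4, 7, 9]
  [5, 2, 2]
A^⊗2 =
  [5, 4, 10]
  [7, 5, 11]
  [6, 4, 4]

Each entry (A^⊗2)_ij equals the minimum over all length-2 walks i = v_0 → v_1 → … → v_2 = j of Σ_t A[v_t][v_{t+1}]. For example, for (i, j) = (0, 2) we minimise over 3 possible intermediate vertex sequences; the minimum is 10, attained along the walk 0 → 1 → 2.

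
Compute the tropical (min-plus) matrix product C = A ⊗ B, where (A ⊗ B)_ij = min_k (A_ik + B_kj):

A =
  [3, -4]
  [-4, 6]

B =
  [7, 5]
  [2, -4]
A ⊗ B =
  [-2, -8]
  [3, 1]

Apply the min-plus product entry-by-entry:
  C[0][0] = min over k of (A[0][0] + B[0][0] = 3 + 7 = 10, A[0][1] + B[1][0] = -4 + 2 = -2) = -2 (attained at k = 1)
  C[0][1] = min over k of (A[0][0] + B[0][1] = 3 + 5 = 8, A[0][1] + B[1][1] = -4 + -4 = -8) = -8 (attained at k = 1)
  C[1][0] = min over k of (A[1][0] + B[0][0] = -4 + 7 = 3, A[1][1] + B[1][0] = 6 + 2 = 8) = 3 (attained at k = 0)
  C[1][1] = min over k of (A[1][0] + B[0][1] = -4 + 5 = 1, A[1][1] + B[1][1] = 6 + -4 = 2) = 1 (attained at k = 0)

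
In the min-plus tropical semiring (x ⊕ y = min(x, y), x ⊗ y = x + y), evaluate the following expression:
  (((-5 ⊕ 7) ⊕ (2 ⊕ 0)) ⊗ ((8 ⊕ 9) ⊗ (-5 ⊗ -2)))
(((-5 ⊕ 7) ⊕ (2 ⊕ 0)) ⊗ ((8 ⊕ 9) ⊗ (-5 ⊗ -2))) = -4

Expand innermost to outermost. Recall ⊕ takes the minimum of its arguments and ⊗ takes their sum. Working out the expression (((-5 ⊕ 7) ⊕ (2 ⊕ 0)) ⊗ ((8 ⊕ 9) ⊗ (-5 ⊗ -2))) gives -4.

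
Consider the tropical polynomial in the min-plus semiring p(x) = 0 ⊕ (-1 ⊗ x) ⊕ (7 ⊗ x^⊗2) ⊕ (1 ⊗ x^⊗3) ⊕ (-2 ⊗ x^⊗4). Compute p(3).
p(3) = 0

A tropical monomial a ⊗ x^⊗i evaluates to a + i · x. Evaluating each term at x = 3:
  Term 0 contributes 0 + 0 · 3 = 0
  Term 1 contributes -1 + 1 · 3 = 2
  Term 2 contributes 7 + 2 · 3 = 13
  Term 3 contributes 1 + 3 · 3 = 10
  Term 4 contributes -2 + 4 · 3 = 10
p(3) = ⊕ of these = min[0, 2, 13, 10, 10] = 0.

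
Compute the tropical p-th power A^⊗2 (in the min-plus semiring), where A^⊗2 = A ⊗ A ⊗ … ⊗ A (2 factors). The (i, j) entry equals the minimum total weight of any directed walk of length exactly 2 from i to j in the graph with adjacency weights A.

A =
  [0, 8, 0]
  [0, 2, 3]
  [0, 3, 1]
A^⊗2 =
  [0, 3, 0]
  [0, 4, 0]
  [0, 4, 0]

Each entry (A^⊗2)_ij equals the minimum over all length-2 walks i = v_0 → v_1 → … → v_2 = j of Σ_t A[v_t][v_{t+1}]. For example, for (i, j) = (0, 2) we minimise over 3 possible intermediate vertex sequences; the minimum is 0, attained along the walk 0 → 0 → 2.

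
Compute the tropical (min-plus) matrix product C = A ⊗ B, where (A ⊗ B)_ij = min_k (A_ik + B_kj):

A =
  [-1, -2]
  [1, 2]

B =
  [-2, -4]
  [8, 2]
A ⊗ B =
  [-3, -5]
  [-1, -3]

Apply the min-plus product entry-by-entry:
  C[0][0] = min over k of (A[0][0] + B[0][0] = -1 + -2 = -3, A[0][1] + B[1][0] = -2 + 8 = 6) = -3 (attained at k = 0)
  C[0][1] = min over k of (A[0][0] + B[0][1] = -1 + -4 = -5, A[0][1] + B[1][1] = -2 + 2 = 0) = -5 (attained at k = 0)
  C[1][0] = min over k of (A[1][0] + B[0][0] = 1 + -2 = -1, A[1][1] + B[1][0] = 2 + 8 = 10) = -1 (attained at k = 0)
  C[1][1] = min over k of (A[1][0] + B[0][1] = 1 + -4 = -3, A[1][1] + B[1][1] = 2 + 2 = 4) = -3 (attained at k = 0)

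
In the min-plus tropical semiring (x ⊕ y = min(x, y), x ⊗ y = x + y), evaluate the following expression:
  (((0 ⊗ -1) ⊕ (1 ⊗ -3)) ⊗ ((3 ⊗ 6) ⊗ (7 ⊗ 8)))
(((0 ⊗ -1) ⊕ (1 ⊗ -3)) ⊗ ((3 ⊗ 6) ⊗ (7 ⊗ 8))) = 22

Expand innermost to outermost. Recall ⊕ takes the minimum of its arguments and ⊗ takes their sum. Working out the expression (((0 ⊗ -1) ⊕ (1 ⊗ -3)) ⊗ ((3 ⊗ 6) ⊗ (7 ⊗ 8))) gives 22.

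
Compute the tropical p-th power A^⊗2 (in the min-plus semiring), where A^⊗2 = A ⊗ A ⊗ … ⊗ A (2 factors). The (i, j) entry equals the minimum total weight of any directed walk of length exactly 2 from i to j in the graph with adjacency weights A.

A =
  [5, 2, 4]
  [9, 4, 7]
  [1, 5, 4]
A^⊗2 =
  [5, 6, 8]
  [8, 8, 11]
  [5, 3, 5]

Each entry (A^⊗2)_ij equals the minimum over all length-2 walks i = v_0 → v_1 → … → v_2 = j of Σ_t A[v_t][v_{t+1}]. For example, for (i, j) = (0, 2) we minimise over 3 possible intermediate vertex sequences; the minimum is 8, attained along the walk 0 → 2 → 2.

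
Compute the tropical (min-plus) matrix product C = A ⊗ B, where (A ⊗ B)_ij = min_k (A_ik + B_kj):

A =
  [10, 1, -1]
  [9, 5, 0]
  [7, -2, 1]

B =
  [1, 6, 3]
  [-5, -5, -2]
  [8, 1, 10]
A ⊗ B =
  [-4, -4, -1]
  [0, 0, 3]
  [-7, -7, -4]

Apply the min-plus product entry-by-entry:
  C[0][0] = min over k of (A[0][0] + B[0][0] = 10 + 1 = 11, A[0][1] + B[1][0] = 1 + -5 = -4, A[0][2] + B[2][0] = -1 + 8 = 7) = -4 (attained at k = 1)
  C[0][1] = min over k of (A[0][0] + B[0][1] = 10 + 6 = 16, A[0][1] + B[1][1] = 1 + -5 = -4, A[0][2] + B[2][1] = -1 + 1 = 0) = -4 (attained at k = 1)
  C[0][2] = min over k of (A[0][0] + B[0][2] = 10 + 3 = 13, A[0][1] + B[1][2] = 1 + -2 = -1, A[0][2] + B[2][2] = -1 + 10 = 9) = -1 (attained at k = 1)
  C[1][0] = min over k of (A[1][0] + B[0][0] = 9 + 1 = 10, A[1][1] + B[1][0] = 5 + -5 = 0, A[1][2] + B[2][0] = 0 + 8 = 8) = 0 (attained at k = 1)
  C[1][1] = min over k of (A[1][0] + B[0][1] = 9 + 6 = 15, A[1][1] + B[1][1] = 5 + -5 = 0, A[1][2] + B[2][1] = 0 + 1 = 1) = 0 (attained at k = 1)
  C[1][2] = min over k of (A[1][0] + B[0][2] = 9 + 3 = 12, A[1][1] + B[1][2] = 5 + -2 = 3, A[1][2] + B[2][2] = 0 + 10 = 10) = 3 (attained at k = 1)
  C[2][0] = min over k of (A[2][0] + B[0][0] = 7 + 1 = 8, A[2][1] + B[1][0] = -2 + -5 = -7, A[2][2] + B[2][0] = 1 + 8 = 9) = -7 (attained at k = 1)
  C[2][1] = min over k of (A[2][0] + B[0][1] = 7 + 6 = 13, A[2][1] + B[1][1] = -2 + -5 = -7, A[2][2] + B[2][1] = 1 + 1 = 2) = -7 (attained at k = 1)
  C[2][2] = min over k of (A[2][0] + B[0][2] = 7 + 3 = 10, A[2][1] + B[1][2] = -2 + -2 = -4, A[2][2] + B[2][2] = 1 + 10 = 11) = -4 (attained at k = 1)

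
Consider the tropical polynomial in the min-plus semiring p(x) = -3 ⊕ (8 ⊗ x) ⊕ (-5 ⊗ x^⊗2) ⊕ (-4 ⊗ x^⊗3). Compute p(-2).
p(-2) = -10

A tropical monomial a ⊗ x^⊗i evaluates to a + i · x. Evaluating each term at x = -2:
  Term 0 contributes -3 + 0 · -2 = -3
  Term 1 contributes 8 + 1 · -2 = 6
  Term 2 contributes -5 + 2 · -2 = -9
  Term 3 contributes -4 + 3 · -2 = -10
p(-2) = ⊕ of these = min[-3, 6, -9, -10] = -10.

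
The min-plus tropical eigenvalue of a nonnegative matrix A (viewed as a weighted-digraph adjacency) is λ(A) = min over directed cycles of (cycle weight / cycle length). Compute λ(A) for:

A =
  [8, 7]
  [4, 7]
λ(A) = 11/2

Enumerate directed cycles and compute their means (weight / length). Sample:
  cycle 0 → 0: weight = 8, length = 1, mean = 8/1 ≈ 8.000
  cycle 1 → 1: weight = 7, length = 1, mean = 7/1 ≈ 7.000
  cycle 0 → 1 → 0: weight = 11, length = 2, mean = 11/2 ≈ 5.500
  cycle 1 → 0 → 1: weight = 11, length = 2, mean = 11/2 ≈ 5.500
Minimum mean = 5.500, attained e.g. along the cycle 0 → 1 → 0 with weight 11 and length 2. So λ(A) = 11/2 = 11/2.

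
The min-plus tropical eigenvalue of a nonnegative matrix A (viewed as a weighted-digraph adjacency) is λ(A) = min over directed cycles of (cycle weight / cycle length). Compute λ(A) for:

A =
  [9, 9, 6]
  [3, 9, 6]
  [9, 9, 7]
λ(A) = 6

Enumerate directed cycles and compute their means (weight / length). Sample:
  cycle 0 → 0: weight = 9, length = 1, mean = 9/1 ≈ 9.000
  cycle 1 → 1: weight = 9, length = 1, mean = 9/1 ≈ 9.000
  cycle 2 → 2: weight = 7, length = 1, mean = 7/1 ≈ 7.000
  cycle 0 → 1 → 0: weight = 12, length = 2, mean = 12/2 ≈ 6.000
  cycle 0 → 2 → 0: weight = 15, length = 2, mean = 15/2 ≈ 7.500
  cycle 1 → 0 → 1: weight = 12, length = 2, mean = 12/2 ≈ 6.000
Minimum mean = 6.000, attained e.g. along the cycle 0 → 1 → 0 with weight 12 and length 2. So λ(A) = 12/2 = 6.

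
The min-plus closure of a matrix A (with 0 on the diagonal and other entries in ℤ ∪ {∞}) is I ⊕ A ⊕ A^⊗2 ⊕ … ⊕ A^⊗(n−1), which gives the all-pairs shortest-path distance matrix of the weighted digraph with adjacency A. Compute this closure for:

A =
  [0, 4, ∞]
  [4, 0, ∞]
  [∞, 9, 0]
Closure =
  [0, 4, ∞]
  [4, 0, ∞]
  [13, 9, 0]

This is the Floyd-Warshall all-pairs shortest-path computation. For each intermediate vertex k = 0, 1, …, 2, update dist[i][j] ← min(dist[i][j], dist[i][k] + dist[k][j]). The final matrix gives, for each (i, j), the minimum total weight of any directed path from i to j (possibly empty when i = j).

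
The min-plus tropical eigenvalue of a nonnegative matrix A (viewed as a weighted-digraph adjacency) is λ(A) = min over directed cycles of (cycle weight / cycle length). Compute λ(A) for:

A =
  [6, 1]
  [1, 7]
λ(A) = 1

Enumerate directed cycles and compute their means (weight / length). Sample:
  cycle 0 → 0: weight = 6, length = 1, mean = 6/1 ≈ 6.000
  cycle 1 → 1: weight = 7, length = 1, mean = 7/1 ≈ 7.000
  cycle 0 → 1 → 0: weight = 2, length = 2, mean = 2/2 ≈ 1.000
  cycle 1 → 0 → 1: weight = 2, length = 2, mean = 2/2 ≈ 1.000
Minimum mean = 1.000, attained e.g. along the cycle 0 → 1 → 0 with weight 2 and length 2. So λ(A) = 2/2 = 1.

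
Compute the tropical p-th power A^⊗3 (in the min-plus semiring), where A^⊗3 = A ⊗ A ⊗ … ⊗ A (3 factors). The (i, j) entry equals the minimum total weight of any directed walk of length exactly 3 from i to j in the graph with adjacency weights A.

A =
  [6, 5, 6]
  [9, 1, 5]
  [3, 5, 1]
A^⊗3 =
  [10, 7, 8]
  [9, 3, 7]
  [5, 7, 3]

Each entry (A^⊗3)_ij equals the minimum over all length-3 walks i = v_0 → v_1 → … → v_3 = j of Σ_t A[v_t][v_{t+1}]. For example, for (i, j) = (0, 2) we minimise over 9 possible intermediate vertex sequences; the minimum is 8, attained along the walk 0 → 2 → 2 → 2.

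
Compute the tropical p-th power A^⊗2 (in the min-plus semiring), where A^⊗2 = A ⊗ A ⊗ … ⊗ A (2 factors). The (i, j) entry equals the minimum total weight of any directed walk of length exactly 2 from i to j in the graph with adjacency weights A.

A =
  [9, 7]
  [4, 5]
A^⊗2 =
  [11, 12]
  [9, 10]

Each entry (A^⊗2)_ij equals the minimum over all length-2 walks i = v_0 → v_1 → … → v_2 = j of Σ_t A[v_t][v_{t+1}]. For example, for (i, j) = (0, 1) we minimise over 2 possible intermediate vertex sequences; the minimum is 12, attained along the walk 0 → 1 → 1.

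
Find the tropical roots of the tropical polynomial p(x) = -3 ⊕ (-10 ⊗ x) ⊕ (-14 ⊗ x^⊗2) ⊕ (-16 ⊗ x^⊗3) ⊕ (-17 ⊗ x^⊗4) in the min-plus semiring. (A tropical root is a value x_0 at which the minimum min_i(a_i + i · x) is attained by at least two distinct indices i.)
Roots: {1, 2, 4, 7}

Each tropical root is a break point of the lower envelope of the lines y = a_i + i · x (there are 5 lines, with slopes 0, 1, ..., 4). Only the lines that attain the minimum somewhere contribute to roots; other lines are dominated. Here the surviving (envelope) indices are i = 4, i = 3, i = 2, i = 1, i = 0.
Intersections between consecutive envelope lines give the roots: for adjacent envelope indices i < j the intersection is x = (a_i − a_j) / (j − i). Reading off the sorted break points: {1, 2, 4, 7}.
Verification: at each break x_0, at least two indices attain the minimum of min_i(a_i + i · x_0).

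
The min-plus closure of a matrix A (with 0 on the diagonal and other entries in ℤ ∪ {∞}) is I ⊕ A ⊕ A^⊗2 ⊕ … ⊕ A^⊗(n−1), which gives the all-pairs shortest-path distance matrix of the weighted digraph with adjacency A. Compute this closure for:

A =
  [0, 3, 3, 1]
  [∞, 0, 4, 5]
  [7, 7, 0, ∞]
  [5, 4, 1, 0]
Closure =
  [0, 3, 2, 1]
  [10, 0, 4, 5]
  [7, 7, 0, 8]
  [5, 4, 1, 0]

This is the Floyd-Warshall all-pairs shortest-path computation. For each intermediate vertex k = 0, 1, …, 3, update dist[i][j] ← min(dist[i][j], dist[i][k] + dist[k][j]). The final matrix gives, for each (i, j), the minimum total weight of any directed path from i to j (possibly empty when i = j).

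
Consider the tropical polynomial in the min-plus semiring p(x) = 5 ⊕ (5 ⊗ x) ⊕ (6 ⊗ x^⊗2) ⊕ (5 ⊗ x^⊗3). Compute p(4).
p(4) = 5

A tropical monomial a ⊗ x^⊗i evaluates to a + i · x. Evaluating each term at x = 4:
  Term 0 contributes 5 + 0 · 4 = 5
  Term 1 contributes 5 + 1 · 4 = 9
  Term 2 contributes 6 + 2 · 4 = 14
  Term 3 contributes 5 + 3 · 4 = 17
p(4) = ⊕ of these = min[5, 9, 14, 17] = 5.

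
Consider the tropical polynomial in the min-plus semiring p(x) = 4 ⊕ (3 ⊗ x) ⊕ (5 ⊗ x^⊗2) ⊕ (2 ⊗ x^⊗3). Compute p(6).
p(6) = 4

A tropical monomial a ⊗ x^⊗i evaluates to a + i · x. Evaluating each term at x = 6:
  Term 0 contributes 4 + 0 · 6 = 4
  Term 1 contributes 3 + 1 · 6 = 9
  Term 2 contributes 5 + 2 · 6 = 17
  Term 3 contributes 2 + 3 · 6 = 20
p(6) = ⊕ of these = min[4, 9, 17, 20] = 4.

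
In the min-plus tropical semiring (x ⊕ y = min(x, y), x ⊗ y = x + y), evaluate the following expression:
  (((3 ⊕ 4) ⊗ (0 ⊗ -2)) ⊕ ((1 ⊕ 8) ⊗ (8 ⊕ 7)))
(((3 ⊕ 4) ⊗ (0 ⊗ -2)) ⊕ ((1 ⊕ 8) ⊗ (8 ⊕ 7))) = 1

Expand innermost to outermost. Recall ⊕ takes the minimum of its arguments and ⊗ takes their sum. Working out the expression (((3 ⊕ 4) ⊗ (0 ⊗ -2)) ⊕ ((1 ⊕ 8) ⊗ (8 ⊕ 7))) gives 1.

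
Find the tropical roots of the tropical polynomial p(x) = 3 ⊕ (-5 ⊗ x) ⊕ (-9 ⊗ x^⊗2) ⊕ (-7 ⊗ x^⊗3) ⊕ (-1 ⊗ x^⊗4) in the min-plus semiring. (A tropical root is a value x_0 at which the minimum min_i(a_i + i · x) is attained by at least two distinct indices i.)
Roots: {-6, -2, 4, 8}

Each tropical root is a break point of the lower envelope of the lines y = a_i + i · x (there are 5 lines, with slopes 0, 1, ..., 4). Only the lines that attain the minimum somewhere contribute to roots; other lines are dominated. Here the surviving (envelope) indices are i = 4, i = 3, i = 2, i = 1, i = 0.
Intersections between consecutive envelope lines give the roots: for adjacent envelope indices i < j the intersection is x = (a_i − a_j) / (j − i). Reading off the sorted break points: {-6, -2, 4, 8}.
Verification: at each break x_0, at least two indices attain the minimum of min_i(a_i + i · x_0).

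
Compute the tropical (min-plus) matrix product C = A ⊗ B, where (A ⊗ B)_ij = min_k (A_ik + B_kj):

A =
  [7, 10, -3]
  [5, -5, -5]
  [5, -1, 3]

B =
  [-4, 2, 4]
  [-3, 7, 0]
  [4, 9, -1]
A ⊗ B =
  [1, 6, -4]
  [-8, 2, -6]
  [-4, 6, -1]

Apply the min-plus product entry-by-entry:
  C[0][0] = min over k of (A[0][0] + B[0][0] = 7 + -4 = 3, A[0][1] + B[1][0] = 10 + -3 = 7, A[0][2] + B[2][0] = -3 + 4 = 1) = 1 (attained at k = 2)
  C[0][1] = min over k of (A[0][0] + B[0][1] = 7 + 2 = 9, A[0][1] + B[1][1] = 10 + 7 = 17, A[0][2] + B[2][1] = -3 + 9 = 6) = 6 (attained at k = 2)
  C[0][2] = min over k of (A[0][0] + B[0][2] = 7 + 4 = 11, A[0][1] + B[1][2] = 10 + 0 = 10, A[0][2] + B[2][2] = -3 + -1 = -4) = -4 (attained at k = 2)
  C[1][0] = min over k of (A[1][0] + B[0][0] = 5 + -4 = 1, A[1][1] + B[1][0] = -5 + -3 = -8, A[1][2] + B[2][0] = -5 + 4 = -1) = -8 (attained at k = 1)
  C[1][1] = min over k of (A[1][0] + B[0][1] = 5 + 2 = 7, A[1][1] + B[1][1] = -5 + 7 = 2, A[1][2] + B[2][1] = -5 + 9 = 4) = 2 (attained at k = 1)
  C[1][2] = min over k of (A[1][0] + B[0][2] = 5 + 4 = 9, A[1][1] + B[1][2] = -5 + 0 = -5, A[1][2] + B[2][2] = -5 + -1 = -6) = -6 (attained at k = 2)
  C[2][0] = min over k of (A[2][0] + B[0][0] = 5 + -4 = 1, A[2][1] + B[1][0] = -1 + -3 = -4, A[2][2] + B[2][0] = 3 + 4 = 7) = -4 (attained at k = 1)
  C[2][1] = min over k of (A[2][0] + B[0][1] = 5 + 2 = 7, A[2][1] + B[1][1] = -1 + 7 = 6, A[2][2] + B[2][1] = 3 + 9 = 12) = 6 (attained at k = 1)
  C[2][2] = min over k of (A[2][0] + B[0][2] = 5 + 4 = 9, A[2][1] + B[1][2] = -1 + 0 = -1, A[2][2] + B[2][2] = 3 + -1 = 2) = -1 (attained at k = 1)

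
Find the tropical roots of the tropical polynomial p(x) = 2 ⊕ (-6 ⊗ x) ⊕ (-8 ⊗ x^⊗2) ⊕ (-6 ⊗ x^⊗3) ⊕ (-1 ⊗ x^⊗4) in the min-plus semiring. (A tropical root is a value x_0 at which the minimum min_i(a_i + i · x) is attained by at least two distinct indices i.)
Roots: {-5, -2, 2, 8}

Each tropical root is a break point of the lower envelope of the lines y = a_i + i · x (there are 5 lines, with slopes 0, 1, ..., 4). Only the lines that attain the minimum somewhere contribute to roots; other lines are dominated. Here the surviving (envelope) indices are i = 4, i = 3, i = 2, i = 1, i = 0.
Intersections between consecutive envelope lines give the roots: for adjacent envelope indices i < j the intersection is x = (a_i − a_j) / (j − i). Reading off the sorted break points: {-5, -2, 2, 8}.
Verification: at each break x_0, at least two indices attain the minimum of min_i(a_i + i · x_0).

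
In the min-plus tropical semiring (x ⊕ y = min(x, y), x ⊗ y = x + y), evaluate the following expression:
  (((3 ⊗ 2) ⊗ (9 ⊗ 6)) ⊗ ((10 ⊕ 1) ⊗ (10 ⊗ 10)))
(((3 ⊗ 2) ⊗ (9 ⊗ 6)) ⊗ ((10 ⊕ 1) ⊗ (10 ⊗ 10))) = 41

Expand innermost to outermost. Recall ⊕ takes the minimum of its arguments and ⊗ takes their sum. Working out the expression (((3 ⊗ 2) ⊗ (9 ⊗ 6)) ⊗ ((10 ⊕ 1) ⊗ (10 ⊗ 10))) gives 41.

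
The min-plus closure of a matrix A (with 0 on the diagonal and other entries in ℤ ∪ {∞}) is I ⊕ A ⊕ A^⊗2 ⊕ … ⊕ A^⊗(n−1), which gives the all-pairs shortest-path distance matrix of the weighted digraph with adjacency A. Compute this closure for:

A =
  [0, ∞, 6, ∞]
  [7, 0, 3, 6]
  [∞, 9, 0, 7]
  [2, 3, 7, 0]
Closure =
  [0, 15, 6, 13]
  [7, 0, 3, 6]
  [9, 9, 0, 7]
  [2, 3, 6, 0]

This is the Floyd-Warshall all-pairs shortest-path computation. For each intermediate vertex k = 0, 1, …, 3, update dist[i][j] ← min(dist[i][j], dist[i][k] + dist[k][j]). The final matrix gives, for each (i, j), the minimum total weight of any directed path from i to j (possibly empty when i = j).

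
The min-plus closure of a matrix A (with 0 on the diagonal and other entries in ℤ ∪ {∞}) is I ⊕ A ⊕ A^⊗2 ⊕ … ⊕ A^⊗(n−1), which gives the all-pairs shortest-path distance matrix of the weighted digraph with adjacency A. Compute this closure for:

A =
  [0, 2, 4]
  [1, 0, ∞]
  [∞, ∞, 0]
Closure =
  [0, 2, 4]
  [1, 0, 5]
  [∞, ∞, 0]

This is the Floyd-Warshall all-pairs shortest-path computation. For each intermediate vertex k = 0, 1, …, 2, update dist[i][j] ← min(dist[i][j], dist[i][k] + dist[k][j]). The final matrix gives, for each (i, j), the minimum total weight of any directed path from i to j (possibly empty when i = j).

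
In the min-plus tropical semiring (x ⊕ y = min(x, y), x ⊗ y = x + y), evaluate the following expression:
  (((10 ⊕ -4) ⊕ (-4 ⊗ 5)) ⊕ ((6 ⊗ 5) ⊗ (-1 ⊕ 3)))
(((10 ⊕ -4) ⊕ (-4 ⊗ 5)) ⊕ ((6 ⊗ 5) ⊗ (-1 ⊕ 3))) = -4

Expand innermost to outermost. Recall ⊕ takes the minimum of its arguments and ⊗ takes their sum. Working out the expression (((10 ⊕ -4) ⊕ (-4 ⊗ 5)) ⊕ ((6 ⊗ 5) ⊗ (-1 ⊕ 3))) gives -4.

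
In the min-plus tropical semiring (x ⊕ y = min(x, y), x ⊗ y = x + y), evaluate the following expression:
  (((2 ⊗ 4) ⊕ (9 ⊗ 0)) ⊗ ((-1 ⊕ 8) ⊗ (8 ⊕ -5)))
(((2 ⊗ 4) ⊕ (9 ⊗ 0)) ⊗ ((-1 ⊕ 8) ⊗ (8 ⊕ -5))) = 0

Expand innermost to outermost. Recall ⊕ takes the minimum of its arguments and ⊗ takes their sum. Working out the expression (((2 ⊗ 4) ⊕ (9 ⊗ 0)) ⊗ ((-1 ⊕ 8) ⊗ (8 ⊕ -5))) gives 0.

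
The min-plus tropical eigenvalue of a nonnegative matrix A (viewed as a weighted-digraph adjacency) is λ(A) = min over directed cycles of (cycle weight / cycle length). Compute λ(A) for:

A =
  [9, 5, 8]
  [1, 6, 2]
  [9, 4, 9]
λ(A) = 3

Enumerate directed cycles and compute their means (weight / length). Sample:
  cycle 0 → 0: weight = 9, length = 1, mean = 9/1 ≈ 9.000
  cycle 1 → 1: weight = 6, length = 1, mean = 6/1 ≈ 6.000
  cycle 2 → 2: weight = 9, length = 1, mean = 9/1 ≈ 9.000
  cycle 0 → 1 → 0: weight = 6, length = 2, mean = 6/2 ≈ 3.000
  cycle 0 → 2 → 0: weight = 17, length = 2, mean = 17/2 ≈ 8.500
  cycle 1 → 0 → 1: weight = 6, length = 2, mean = 6/2 ≈ 3.000
Minimum mean = 3.000, attained e.g. along the cycle 0 → 1 → 0 with weight 6 and length 2. So λ(A) = 6/2 = 3.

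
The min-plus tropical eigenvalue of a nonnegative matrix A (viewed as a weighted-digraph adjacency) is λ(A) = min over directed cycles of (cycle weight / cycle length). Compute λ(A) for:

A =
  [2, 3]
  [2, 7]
λ(A) = 2

Enumerate directed cycles and compute their means (weight / length). Sample:
  cycle 0 → 0: weight = 2, length = 1, mean = 2/1 ≈ 2.000
  cycle 1 → 1: weight = 7, length = 1, mean = 7/1 ≈ 7.000
  cycle 0 → 1 → 0: weight = 5, length = 2, mean = 5/2 ≈ 2.500
  cycle 1 → 0 → 1: weight = 5, length = 2, mean = 5/2 ≈ 2.500
Minimum mean = 2.000, attained e.g. along the cycle 0 → 0 with weight 2 and length 1. So λ(A) = 2/1 = 2.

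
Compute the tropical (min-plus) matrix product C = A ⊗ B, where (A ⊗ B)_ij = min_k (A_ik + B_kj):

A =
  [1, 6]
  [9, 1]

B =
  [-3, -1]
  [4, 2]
A ⊗ B =
  [-2, 0]
  [5, 3]

Apply the min-plus product entry-by-entry:
  C[0][0] = min over k of (A[0][0] + B[0][0] = 1 + -3 = -2, A[0][1] + B[1][0] = 6 + 4 = 10) = -2 (attained at k = 0)
  C[0][1] = min over k of (A[0][0] + B[0][1] = 1 + -1 = 0, A[0][1] + B[1][1] = 6 + 2 = 8) = 0 (attained at k = 0)
  C[1][0] = min over k of (A[1][0] + B[0][0] = 9 + -3 = 6, A[1][1] + B[1][0] = 1 + 4 = 5) = 5 (attained at k = 1)
  C[1][1] = min over k of (A[1][0] + B[0][1] = 9 + -1 = 8, A[1][1] + B[1][1] = 1 + 2 = 3) = 3 (attained at k = 1)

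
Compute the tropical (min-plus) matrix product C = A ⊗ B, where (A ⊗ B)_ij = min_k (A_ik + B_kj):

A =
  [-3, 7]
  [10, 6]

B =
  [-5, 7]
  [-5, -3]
A ⊗ B =
  [-8, 4]
  [1, 3]

Apply the min-plus product entry-by-entry:
  C[0][0] = min over k of (A[0][0] + B[0][0] = -3 + -5 = -8, A[0][1] + B[1][0] = 7 + -5 = 2) = -8 (attained at k = 0)
  C[0][1] = min over k of (A[0][0] + B[0][1] = -3 + 7 = 4, A[0][1] + B[1][1] = 7 + -3 = 4) = 4 (attained at k = 0)
  C[1][0] = min over k of (A[1][0] + B[0][0] = 10 + -5 = 5, A[1][1] + B[1][0] = 6 + -5 = 1) = 1 (attained at k = 1)
  C[1][1] = min over k of (A[1][0] + B[0][1] = 10 + 7 = 17, A[1][1] + B[1][1] = 6 + -3 = 3) = 3 (attained at k = 1)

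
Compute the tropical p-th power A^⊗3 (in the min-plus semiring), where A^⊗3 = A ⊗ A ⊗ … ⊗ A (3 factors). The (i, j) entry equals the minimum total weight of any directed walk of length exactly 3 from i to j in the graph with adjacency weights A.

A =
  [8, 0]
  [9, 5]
A^⊗3 =
  [14, 9]
  [18, 14]

Each entry (A^⊗3)_ij equals the minimum over all length-3 walks i = v_0 → v_1 → … → v_3 = j of Σ_t A[v_t][v_{t+1}]. For example, for (i, j) = (0, 1) we minimise over 4 possible intermediate vertex sequences; the minimum is 9, attained along the walk 0 → 1 → 0 → 1.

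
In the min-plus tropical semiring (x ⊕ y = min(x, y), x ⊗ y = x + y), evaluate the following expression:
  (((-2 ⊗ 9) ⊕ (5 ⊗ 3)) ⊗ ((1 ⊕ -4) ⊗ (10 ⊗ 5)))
(((-2 ⊗ 9) ⊕ (5 ⊗ 3)) ⊗ ((1 ⊕ -4) ⊗ (10 ⊗ 5))) = 18

Expand innermost to outermost. Recall ⊕ takes the minimum of its arguments and ⊗ takes their sum. Working out the expression (((-2 ⊗ 9) ⊕ (5 ⊗ 3)) ⊗ ((1 ⊕ -4) ⊗ (10 ⊗ 5))) gives 18.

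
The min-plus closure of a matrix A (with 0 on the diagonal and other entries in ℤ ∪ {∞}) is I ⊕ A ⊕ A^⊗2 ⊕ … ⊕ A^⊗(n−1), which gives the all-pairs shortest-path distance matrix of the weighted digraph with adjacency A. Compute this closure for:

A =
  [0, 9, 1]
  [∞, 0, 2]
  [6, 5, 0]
Closure =
  [0, 6, 1]
  [8, 0, 2]
  [6, 5, 0]

This is the Floyd-Warshall all-pairs shortest-path computation. For each intermediate vertex k = 0, 1, …, 2, update dist[i][j] ← min(dist[i][j], dist[i][k] + dist[k][j]). The final matrix gives, for each (i, j), the minimum total weight of any directed path from i to j (possibly empty when i = j).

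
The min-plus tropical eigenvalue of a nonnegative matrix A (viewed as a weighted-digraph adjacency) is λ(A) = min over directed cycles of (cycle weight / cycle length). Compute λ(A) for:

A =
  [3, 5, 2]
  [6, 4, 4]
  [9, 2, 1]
λ(A) = 1

Enumerate directed cycles and compute their means (weight / length). Sample:
  cycle 0 → 0: weight = 3, length = 1, mean = 3/1 ≈ 3.000
  cycle 1 → 1: weight = 4, length = 1, mean = 4/1 ≈ 4.000
  cycle 2 → 2: weight = 1, length = 1, mean = 1/1 ≈ 1.000
  cycle 0 → 1 → 0: weight = 11, length = 2, mean = 11/2 ≈ 5.500
  cycle 0 → 2 → 0: weight = 11, length = 2, mean = 11/2 ≈ 5.500
  cycle 1 → 0 → 1: weight = 11, length = 2, mean = 11/2 ≈ 5.500
Minimum mean = 1.000, attained e.g. along the cycle 2 → 2 with weight 1 and length 1. So λ(A) = 1/1 = 1.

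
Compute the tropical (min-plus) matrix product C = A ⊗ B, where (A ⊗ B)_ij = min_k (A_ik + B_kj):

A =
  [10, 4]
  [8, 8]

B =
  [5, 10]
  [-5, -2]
A ⊗ B =
  [-1, 2]
  [3, 6]

Apply the min-plus product entry-by-entry:
  C[0][0] = min over k of (A[0][0] + B[0][0] = 10 + 5 = 15, A[0][1] + B[1][0] = 4 + -5 = -1) = -1 (attained at k = 1)
  C[0][1] = min over k of (A[0][0] + B[0][1] = 10 + 10 = 20, A[0][1] + B[1][1] = 4 + -2 = 2) = 2 (attained at k = 1)
  C[1][0] = min over k of (A[1][0] + B[0][0] = 8 + 5 = 13, A[1][1] + B[1][0] = 8 + -5 = 3) = 3 (attained at k = 1)
  C[1][1] = min over k of (A[1][0] + B[0][1] = 8 + 10 = 18, A[1][1] + B[1][1] = 8 + -2 = 6) = 6 (attained at k = 1)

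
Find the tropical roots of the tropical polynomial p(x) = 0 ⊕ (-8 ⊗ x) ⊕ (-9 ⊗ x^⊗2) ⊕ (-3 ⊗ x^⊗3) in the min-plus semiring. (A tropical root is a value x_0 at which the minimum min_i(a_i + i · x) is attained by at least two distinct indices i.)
Roots: {-6, 1, 8}

Each tropical root is a break point of the lower envelope of the lines y = a_i + i · x (there are 4 lines, with slopes 0, 1, ..., 3). Only the lines that attain the minimum somewhere contribute to roots; other lines are dominated. Here the surviving (envelope) indices are i = 3, i = 2, i = 1, i = 0.
Intersections between consecutive envelope lines give the roots: for adjacent envelope indices i < j the intersection is x = (a_i − a_j) / (j − i). Reading off the sorted break points: {-6, 1, 8}.
Verification: at each break x_0, at least two indices attain the minimum of min_i(a_i + i · x_0).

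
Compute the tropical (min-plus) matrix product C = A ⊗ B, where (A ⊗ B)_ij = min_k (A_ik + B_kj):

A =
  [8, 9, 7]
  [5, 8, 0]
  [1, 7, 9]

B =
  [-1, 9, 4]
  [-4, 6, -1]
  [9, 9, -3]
A ⊗ B =
  [5, 15, 4]
  [4, 9, -3]
  [0, 10, 5]

Apply the min-plus product entry-by-entry:
  C[0][0] = min over k of (A[0][0] + B[0][0] = 8 + -1 = 7, A[0][1] + B[1][0] = 9 + -4 = 5, A[0][2] + B[2][0] = 7 + 9 = 16) = 5 (attained at k = 1)
  C[0][1] = min over k of (A[0][0] + B[0][1] = 8 + 9 = 17, A[0][1] + B[1][1] = 9 + 6 = 15, A[0][2] + B[2][1] = 7 + 9 = 16) = 15 (attained at k = 1)
  C[0][2] = min over k of (A[0][0] + B[0][2] = 8 + 4 = 12, A[0][1] + B[1][2] = 9 + -1 = 8, A[0][2] + B[2][2] = 7 + -3 = 4) = 4 (attained at k = 2)
  C[1][0] = min over k of (A[1][0] + B[0][0] = 5 + -1 = 4, A[1][1] + B[1][0] = 8 + -4 = 4, A[1][2] + B[2][0] = 0 + 9 = 9) = 4 (attained at k = 0)
  C[1][1] = min over k of (A[1][0] + B[0][1] = 5 + 9 = 14, A[1][1] + B[1][1] = 8 + 6 = 14, A[1][2] + B[2][1] = 0 + 9 = 9) = 9 (attained at k = 2)
  C[1][2] = min over k of (A[1][0] + B[0][2] = 5 + 4 = 9, A[1][1] + B[1][2] = 8 + -1 = 7, A[1][2] + B[2][2] = 0 + -3 = -3) = -3 (attained at k = 2)
  C[2][0] = min over k of (A[2][0] + B[0][0] = 1 + -1 = 0, A[2][1] + B[1][0] = 7 + -4 = 3, A[2][2] + B[2][0] = 9 + 9 = 18) = 0 (attained at k = 0)
  C[2][1] = min over k of (A[2][0] + B[0][1] = 1 + 9 = 10, A[2][1] + B[1][1] = 7 + 6 = 13, A[2][2] + B[2][1] = 9 + 9 = 18) = 10 (attained at k = 0)
  C[2][2] = min over k of (A[2][0] + B[0][2] = 1 + 4 = 5, A[2][1] + B[1][2] = 7 + -1 = 6, A[2][2] + B[2][2] = 9 + -3 = 6) = 5 (attained at k = 0)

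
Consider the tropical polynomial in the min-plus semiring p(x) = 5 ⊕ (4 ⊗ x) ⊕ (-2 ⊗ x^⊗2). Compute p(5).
p(5) = 5

A tropical monomial a ⊗ x^⊗i evaluates to a + i · x. Evaluating each term at x = 5:
  Term 0 contributes 5 + 0 · 5 = 5
  Term 1 contributes 4 + 1 · 5 = 9
  Term 2 contributes -2 + 2 · 5 = 8
p(5) = ⊕ of these = min[5, 9, 8] = 5.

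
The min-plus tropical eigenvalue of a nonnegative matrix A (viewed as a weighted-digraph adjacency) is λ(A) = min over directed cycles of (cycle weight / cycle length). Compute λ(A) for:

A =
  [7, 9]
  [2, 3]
λ(A) = 3

Enumerate directed cycles and compute their means (weight / length). Sample:
  cycle 0 → 0: weight = 7, length = 1, mean = 7/1 ≈ 7.000
  cycle 1 → 1: weight = 3, length = 1, mean = 3/1 ≈ 3.000
  cycle 0 → 1 → 0: weight = 11, length = 2, mean = 11/2 ≈ 5.500
  cycle 1 → 0 → 1: weight = 11, length = 2, mean = 11/2 ≈ 5.500
Minimum mean = 3.000, attained e.g. along the cycle 1 → 1 with weight 3 and length 1. So λ(A) = 3/1 = 3.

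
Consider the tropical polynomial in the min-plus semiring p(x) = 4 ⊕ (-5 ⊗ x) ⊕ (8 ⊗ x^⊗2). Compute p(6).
p(6) = 1

A tropical monomial a ⊗ x^⊗i evaluates to a + i · x. Evaluating each term at x = 6:
  Term 0 contributes 4 + 0 · 6 = 4
  Term 1 contributes -5 + 1 · 6 = 1
  Term 2 contributes 8 + 2 · 6 = 20
p(6) = ⊕ of these = min[4, 1, 20] = 1.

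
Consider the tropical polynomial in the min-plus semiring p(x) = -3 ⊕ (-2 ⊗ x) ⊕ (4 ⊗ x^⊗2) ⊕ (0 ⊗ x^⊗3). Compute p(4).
p(4) = -3

A tropical monomial a ⊗ x^⊗i evaluates to a + i · x. Evaluating each term at x = 4:
  Term 0 contributes -3 + 0 · 4 = -3
  Term 1 contributes -2 + 1 · 4 = 2
  Term 2 contributes 4 + 2 · 4 = 12
  Term 3 contributes 0 + 3 · 4 = 12
p(4) = ⊕ of these = min[-3, 2, 12, 12] = -3.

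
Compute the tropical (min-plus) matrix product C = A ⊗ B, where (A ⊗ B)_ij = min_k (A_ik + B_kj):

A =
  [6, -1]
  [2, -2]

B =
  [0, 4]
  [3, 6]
A ⊗ B =
  [2, 5]
  [1, 4]

Apply the min-plus product entry-by-entry:
  C[0][0] = min over k of (A[0][0] + B[0][0] = 6 + 0 = 6, A[0][1] + B[1][0] = -1 + 3 = 2) = 2 (attained at k = 1)
  C[0][1] = min over k of (A[0][0] + B[0][1] = 6 + 4 = 10, A[0][1] + B[1][1] = -1 + 6 = 5) = 5 (attained at k = 1)
  C[1][0] = min over k of (A[1][0] + B[0][0] = 2 + 0 = 2, A[1][1] + B[1][0] = -2 + 3 = 1) = 1 (attained at k = 1)
  C[1][1] = min over k of (A[1][0] + B[0][1] = 2 + 4 = 6, A[1][1] + B[1][1] = -2 + 6 = 4) = 4 (attained at k = 1)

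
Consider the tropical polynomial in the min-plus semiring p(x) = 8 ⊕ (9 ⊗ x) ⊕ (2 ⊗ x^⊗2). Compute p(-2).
p(-2) = -2

A tropical monomial a ⊗ x^⊗i evaluates to a + i · x. Evaluating each term at x = -2:
  Term 0 contributes 8 + 0 · -2 = 8
  Term 1 contributes 9 + 1 · -2 = 7
  Term 2 contributes 2 + 2 · -2 = -2
p(-2) = ⊕ of these = min[8, 7, -2] = -2.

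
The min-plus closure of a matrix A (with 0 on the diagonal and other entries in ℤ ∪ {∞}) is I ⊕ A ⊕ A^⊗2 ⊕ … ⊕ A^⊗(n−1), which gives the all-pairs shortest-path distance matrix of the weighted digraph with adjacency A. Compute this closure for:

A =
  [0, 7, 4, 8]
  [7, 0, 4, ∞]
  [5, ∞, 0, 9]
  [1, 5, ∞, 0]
Closure =
  [0, 7, 4, 8]
  [7, 0, 4, 13]
  [5, 12, 0, 9]
  [1, 5, 5, 0]

This is the Floyd-Warshall all-pairs shortest-path computation. For each intermediate vertex k = 0, 1, …, 3, update dist[i][j] ← min(dist[i][j], dist[i][k] + dist[k][j]). The final matrix gives, for each (i, j), the minimum total weight of any directed path from i to j (possibly empty when i = j).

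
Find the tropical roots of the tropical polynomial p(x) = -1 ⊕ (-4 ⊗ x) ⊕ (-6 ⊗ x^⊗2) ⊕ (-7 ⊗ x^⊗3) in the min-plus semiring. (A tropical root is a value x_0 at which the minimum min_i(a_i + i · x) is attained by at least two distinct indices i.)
Roots: {1, 2, 3}

Each tropical root is a break point of the lower envelope of the lines y = a_i + i · x (there are 4 lines, with slopes 0, 1, ..., 3). Only the lines that attain the minimum somewhere contribute to roots; other lines are dominated. Here the surviving (envelope) indices are i = 3, i = 2, i = 1, i = 0.
Intersections between consecutive envelope lines give the roots: for adjacent envelope indices i < j the intersection is x = (a_i − a_j) / (j − i). Reading off the sorted break points: {1, 2, 3}.
Verification: at each break x_0, at least two indices attain the minimum of min_i(a_i + i · x_0).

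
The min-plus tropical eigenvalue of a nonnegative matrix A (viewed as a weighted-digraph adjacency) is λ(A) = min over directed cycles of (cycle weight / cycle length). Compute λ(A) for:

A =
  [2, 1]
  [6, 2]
λ(A) = 2

Enumerate directed cycles and compute their means (weight / length). Sample:
  cycle 0 → 0: weight = 2, length = 1, mean = 2/1 ≈ 2.000
  cycle 1 → 1: weight = 2, length = 1, mean = 2/1 ≈ 2.000
  cycle 0 → 1 → 0: weight = 7, length = 2, mean = 7/2 ≈ 3.500
  cycle 1 → 0 → 1: weight = 7, length = 2, mean = 7/2 ≈ 3.500
Minimum mean = 2.000, attained e.g. along the cycle 0 → 0 with weight 2 and length 1. So λ(A) = 2/1 = 2.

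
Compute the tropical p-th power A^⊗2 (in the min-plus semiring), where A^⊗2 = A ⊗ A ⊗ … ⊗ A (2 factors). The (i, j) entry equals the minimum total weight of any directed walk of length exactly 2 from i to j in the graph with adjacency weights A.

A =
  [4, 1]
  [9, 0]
A^⊗2 =
  [8, 1]
  [9, 0]

Each entry (A^⊗2)_ij equals the minimum over all length-2 walks i = v_0 → v_1 → … → v_2 = j of Σ_t A[v_t][v_{t+1}]. For example, for (i, j) = (0, 1) we minimise over 2 possible intermediate vertex sequences; the minimum is 1, attained along the walk 0 → 1 → 1.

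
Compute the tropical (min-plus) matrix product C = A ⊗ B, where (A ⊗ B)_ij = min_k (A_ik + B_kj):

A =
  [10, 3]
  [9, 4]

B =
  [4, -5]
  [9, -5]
A ⊗ B =
  [12, -2]
  [13, -1]

Apply the min-plus product entry-by-entry:
  C[0][0] = min over k of (A[0][0] + B[0][0] = 10 + 4 = 14, A[0][1] + B[1][0] = 3 + 9 = 12) = 12 (attained at k = 1)
  C[0][1] = min over k of (A[0][0] + B[0][1] = 10 + -5 = 5, A[0][1] + B[1][1] = 3 + -5 = -2) = -2 (attained at k = 1)
  C[1][0] = min over k of (A[1][0] + B[0][0] = 9 + 4 = 13, A[1][1] + B[1][0] = 4 + 9 = 13) = 13 (attained at k = 0)
  C[1][1] = min over k of (A[1][0] + B[0][1] = 9 + -5 = 4, A[1][1] + B[1][1] = 4 + -5 = -1) = -1 (attained at k = 1)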